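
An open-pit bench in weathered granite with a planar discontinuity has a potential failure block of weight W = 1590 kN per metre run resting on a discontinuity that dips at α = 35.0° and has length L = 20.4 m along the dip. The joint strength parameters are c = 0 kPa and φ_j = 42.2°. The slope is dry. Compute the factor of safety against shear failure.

FS = 1.29

Resolving the block weight along and normal to the plane and applying the Mohr–Coulomb strength on the joint:
N' = W cosα = 1590·cos35.0° = 1302.5 kN/m
Driving force T = W sinα = 1590·sin35.0° = 912.0 kN/m
Resisting force R = c·L + N'·tanφ_j = 0·20.4 + 1302.5·tan42.2° = 0.0 + 1181.0 = 1181.0 kN/m
FS = R / T = 1181.0 / 912.0 = 1.295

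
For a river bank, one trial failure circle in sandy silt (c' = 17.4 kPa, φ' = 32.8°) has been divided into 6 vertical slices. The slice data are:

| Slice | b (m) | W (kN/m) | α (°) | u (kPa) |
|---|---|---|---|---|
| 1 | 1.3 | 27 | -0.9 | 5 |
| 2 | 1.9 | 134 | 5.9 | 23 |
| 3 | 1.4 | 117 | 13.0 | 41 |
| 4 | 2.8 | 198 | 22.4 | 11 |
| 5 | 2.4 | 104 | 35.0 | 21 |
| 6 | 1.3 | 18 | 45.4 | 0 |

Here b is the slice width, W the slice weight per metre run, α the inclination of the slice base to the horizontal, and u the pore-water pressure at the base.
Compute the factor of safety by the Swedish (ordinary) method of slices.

FS = 2.36

Ordinary method of slices: FS = Σ[c'·Δl_i + (W_i cosα_i − u_i·Δl_i)·tanφ'] / Σ W_i sinα_i, with Δl_i = b_i / cosα_i.
Slice 1: Δl = 1.3/cos(-0.9°) = 1.300 m; N'_1 = 27·cos(-0.9°) − 5·1.300 = 20.5; c'Δl = 22.62; W sinα = -0.4
Slice 2: Δl = 1.9/cos5.9° = 1.910 m; N'_2 = 134·cos5.9° − 23·1.910 = 89.4; c'Δl = 33.24; W sinα = 13.8
Slice 3: Δl = 1.4/cos13.0° = 1.437 m; N'_3 = 117·cos13.0° − 41·1.437 = 55.1; c'Δl = 25.00; W sinα = 26.3
Slice 4: Δl = 2.8/cos22.4° = 3.029 m; N'_4 = 198·cos22.4° − 11·3.029 = 149.7; c'Δl = 52.70; W sinα = 75.5
Slice 5: Δl = 2.4/cos35.0° = 2.930 m; N'_5 = 104·cos35.0° − 21·2.930 = 23.7; c'Δl = 50.98; W sinα = 59.7
Slice 6: Δl = 1.3/cos45.4° = 1.851 m; N'_6 = 18·cos45.4° − 0·1.851 = 12.6; c'Δl = 32.22; W sinα = 12.8
Σc'Δl = 216.8 kN/m; ΣN' = 351.0 kN/m; ΣW sinα = 187.6 kN/m
Resisting = 216.8 + 351.0·tan32.8° = 216.8 + 226.2 = 443.0 kN/m
FS = 443.0 / 187.6 = 2.361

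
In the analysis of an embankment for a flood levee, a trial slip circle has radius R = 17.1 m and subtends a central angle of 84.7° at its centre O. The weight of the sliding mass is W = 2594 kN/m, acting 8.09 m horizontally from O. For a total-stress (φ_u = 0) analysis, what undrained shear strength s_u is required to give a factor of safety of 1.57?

s_u = 76.2 kPa

FS = s_u·L_a·R / (W·d), so s_u = FS·W·d / (L_a·R).
Arc length L_a = R·θ = 17.1·(84.7°·π/180) = 17.1·1.4783 = 25.28 m
s_u = 1.57·2594·8.09 / (25.28·17.1) = 32947.2 / 432.27 = 76.22 kPa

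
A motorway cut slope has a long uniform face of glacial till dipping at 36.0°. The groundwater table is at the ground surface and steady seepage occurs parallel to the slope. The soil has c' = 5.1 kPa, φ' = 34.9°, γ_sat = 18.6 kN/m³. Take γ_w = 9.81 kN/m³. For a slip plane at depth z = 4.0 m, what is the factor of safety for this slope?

With seepage parallel to the slope and the water table at the surface, the effective normal stress on the slip plane uses the buoyant unit weight γ' = γ_sat − γ_w while the driving shear stress uses γ_sat:
FS = [c' + γ' z cos²β tanφ'] / [γ_sat z sinβ cosβ]
γ' = 18.6 − 9.81 = 8.79 kN/m³
Numerator = 5.1 + 8.79·4.0·cos²36.0°·tan34.9° = 5.1 + 8.79·4.0·0.6545·0.6976 = 21.154 kPa
Denominator = 18.6·4.0·sin36.0°·cos36.0° = 18.6·4.0·0.5878·0.8090 = 35.379 kPa
FS = 21.154 / 35.379 = 0.598

FS = 0.60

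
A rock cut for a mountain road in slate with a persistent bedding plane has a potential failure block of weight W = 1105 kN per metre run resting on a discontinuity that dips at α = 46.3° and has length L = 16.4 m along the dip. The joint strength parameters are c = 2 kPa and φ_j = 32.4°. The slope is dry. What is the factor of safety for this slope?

FS = 0.65

Resolving the block weight along and normal to the plane and applying the Mohr–Coulomb strength on the joint:
N' = W cosα = 1105·cos46.3° = 763.4 kN/m
Driving force T = W sinα = 1105·sin46.3° = 798.9 kN/m
Resisting force R = c·L + N'·tanφ_j = 2·16.4 + 763.4·tan32.4° = 32.8 + 484.5 = 517.3 kN/m
FS = R / T = 517.3 / 798.9 = 0.648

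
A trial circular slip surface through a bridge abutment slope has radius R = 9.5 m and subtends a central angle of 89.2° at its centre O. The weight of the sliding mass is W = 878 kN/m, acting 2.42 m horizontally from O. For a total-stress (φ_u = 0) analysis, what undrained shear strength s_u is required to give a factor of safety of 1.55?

s_u = 23.4 kPa

FS = s_u·L_a·R / (W·d), so s_u = FS·W·d / (L_a·R).
Arc length L_a = R·θ = 9.5·(89.2°·π/180) = 9.5·1.5568 = 14.79 m
s_u = 1.55·878·2.42 / (14.79·9.5) = 3293.4 / 140.50 = 23.44 kPa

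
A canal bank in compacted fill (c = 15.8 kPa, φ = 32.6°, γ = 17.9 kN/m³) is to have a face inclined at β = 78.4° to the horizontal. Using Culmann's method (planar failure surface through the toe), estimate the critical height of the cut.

Culmann's analysis gives the critical failure plane at α_cr = (β + φ)/2 = (78.4 + 32.6)/2 = 55.5°, and the critical height
H_c = (4c/γ) · sinβ cosφ / [1 − cos(β − φ)]
    = (4·15.8/17.9) · sin78.4°·cos32.6° / [1 − cos(45.8°)]
    = 3.531 · 0.9796·0.8425 / [1 − 0.6972]
    = 3.531 · 0.8252 / 0.3028
    = 9.62 m

H_c = 9.62 m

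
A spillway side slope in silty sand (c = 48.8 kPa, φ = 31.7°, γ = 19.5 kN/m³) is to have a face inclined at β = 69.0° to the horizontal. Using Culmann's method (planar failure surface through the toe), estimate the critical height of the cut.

Culmann's analysis gives the critical failure plane at α_cr = (β + φ)/2 = (69.0 + 31.7)/2 = 50.4°, and the critical height
H_c = (4c/γ) · sinβ cosφ / [1 − cos(β − φ)]
    = (4·48.8/19.5) · sin69.0°·cos31.7° / [1 − cos(37.3°)]
    = 10.010 · 0.9336·0.8508 / [1 − 0.7955]
    = 10.010 · 0.7943 / 0.2045
    = 38.88 m

H_c = 38.88 m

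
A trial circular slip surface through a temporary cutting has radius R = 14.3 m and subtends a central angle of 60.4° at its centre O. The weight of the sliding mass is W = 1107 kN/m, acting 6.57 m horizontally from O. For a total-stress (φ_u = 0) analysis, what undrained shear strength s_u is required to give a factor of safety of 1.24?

FS = s_u·L_a·R / (W·d), so s_u = FS·W·d / (L_a·R).
Arc length L_a = R·θ = 14.3·(60.4°·π/180) = 14.3·1.0542 = 15.07 m
s_u = 1.24·1107·6.57 / (15.07·14.3) = 9018.5 / 215.57 = 41.84 kPa

s_u = 41.8 kPa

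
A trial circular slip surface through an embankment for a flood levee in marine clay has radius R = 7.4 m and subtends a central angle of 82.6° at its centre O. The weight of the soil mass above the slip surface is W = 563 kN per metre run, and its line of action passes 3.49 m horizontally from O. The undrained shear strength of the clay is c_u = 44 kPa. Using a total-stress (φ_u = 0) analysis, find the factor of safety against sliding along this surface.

FS = 1.77

Taking moments about the centre O, the resisting moment is provided by the undrained shear strength acting along the arc:
Arc length L_a = R·θ = 7.4·(82.6°·π/180) = 7.4·1.4416 = 10.67 m
M_R = c_u·L_a·R = 44·10.67·7.4 = 3473.5 kN·m/m
M_D = W·d = 563·3.49 = 1964.9 kN·m/m
FS = M_R / M_D = 3473.5 / 1964.9 = 1.768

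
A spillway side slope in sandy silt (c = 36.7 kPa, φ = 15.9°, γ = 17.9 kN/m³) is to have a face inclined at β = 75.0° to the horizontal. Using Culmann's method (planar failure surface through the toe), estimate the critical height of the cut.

Culmann's analysis gives the critical failure plane at α_cr = (β + φ)/2 = (75.0 + 15.9)/2 = 45.5°, and the critical height
H_c = (4c/γ) · sinβ cosφ / [1 − cos(β − φ)]
    = (4·36.7/17.9) · sin75.0°·cos15.9° / [1 − cos(59.1°)]
    = 8.201 · 0.9659·0.9617 / [1 − 0.5135]
    = 8.201 · 0.9290 / 0.4865
    = 15.66 m

H_c = 15.66 m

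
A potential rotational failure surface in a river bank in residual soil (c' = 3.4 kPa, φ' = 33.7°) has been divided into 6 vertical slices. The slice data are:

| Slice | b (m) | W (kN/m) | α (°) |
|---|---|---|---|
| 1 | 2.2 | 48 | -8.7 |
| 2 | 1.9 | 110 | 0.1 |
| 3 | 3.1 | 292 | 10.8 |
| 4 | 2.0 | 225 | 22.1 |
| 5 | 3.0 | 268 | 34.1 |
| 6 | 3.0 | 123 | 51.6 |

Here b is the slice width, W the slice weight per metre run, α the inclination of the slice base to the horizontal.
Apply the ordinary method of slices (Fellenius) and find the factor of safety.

Ordinary method of slices: FS = Σ[c'·Δl_i + (W_i cosα_i)·tanφ'] / Σ W_i sinα_i, with Δl_i = b_i / cosα_i.
Slice 1: Δl = 2.2/cos(-8.7°) = 2.226 m; N'_1 = 48·cos(-8.7°) = 47.4; c'Δl = 7.57; W sinα = -7.3
Slice 2: Δl = 1.9/cos0.1° = 1.900 m; N'_2 = 110·cos0.1° = 110.0; c'Δl = 6.46; W sinα = 0.2
Slice 3: Δl = 3.1/cos10.8° = 3.156 m; N'_3 = 292·cos10.8° = 286.8; c'Δl = 10.73; W sinα = 54.7
Slice 4: Δl = 2.0/cos22.1° = 2.159 m; N'_4 = 225·cos22.1° = 208.5; c'Δl = 7.34; W sinα = 84.7
Slice 5: Δl = 3.0/cos34.1° = 3.623 m; N'_5 = 268·cos34.1° = 221.9; c'Δl = 12.32; W sinα = 150.3
Slice 6: Δl = 3.0/cos51.6° = 4.830 m; N'_6 = 123·cos51.6° = 76.4; c'Δl = 16.42; W sinα = 96.4
Σc'Δl = 60.8 kN/m; ΣN' = 951.1 kN/m; ΣW sinα = 378.9 kN/m
Resisting = 60.8 + 951.1·tan33.7° = 60.8 + 634.3 = 695.1 kN/m
FS = 695.1 / 378.9 = 1.834

FS = 1.83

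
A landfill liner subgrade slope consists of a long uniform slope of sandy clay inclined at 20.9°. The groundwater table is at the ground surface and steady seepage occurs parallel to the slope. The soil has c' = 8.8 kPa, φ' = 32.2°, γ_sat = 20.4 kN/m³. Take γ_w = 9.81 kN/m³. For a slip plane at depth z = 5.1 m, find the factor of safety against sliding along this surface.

With seepage parallel to the slope and the water table at the surface, the effective normal stress on the slip plane uses the buoyant unit weight γ' = γ_sat − γ_w while the driving shear stress uses γ_sat:
FS = [c' + γ' z cos²β tanφ'] / [γ_sat z sinβ cosβ]
γ' = 20.4 − 9.81 = 10.59 kN/m³
Numerator = 8.8 + 10.59·5.1·cos²20.9°·tan32.2° = 8.8 + 10.59·5.1·0.8727·0.6297 = 38.483 kPa
Denominator = 20.4·5.1·sin20.9°·cos20.9° = 20.4·5.1·0.3567·0.9342 = 34.673 kPa
FS = 38.483 / 34.673 = 1.110

FS = 1.11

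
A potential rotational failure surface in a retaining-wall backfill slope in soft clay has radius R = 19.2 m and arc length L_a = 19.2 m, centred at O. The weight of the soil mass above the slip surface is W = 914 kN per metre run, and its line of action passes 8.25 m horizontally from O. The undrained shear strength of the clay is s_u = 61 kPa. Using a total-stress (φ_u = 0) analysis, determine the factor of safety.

FS = 2.98

Taking moments about the centre O, the resisting moment is provided by the undrained shear strength acting along the arc:
M_R = s_u·L_a·R = 61·19.20·19.2 = 22487.0 kN·m/m
M_D = W·d = 914·8.25 = 7540.5 kN·m/m
FS = M_R / M_D = 22487.0 / 7540.5 = 2.982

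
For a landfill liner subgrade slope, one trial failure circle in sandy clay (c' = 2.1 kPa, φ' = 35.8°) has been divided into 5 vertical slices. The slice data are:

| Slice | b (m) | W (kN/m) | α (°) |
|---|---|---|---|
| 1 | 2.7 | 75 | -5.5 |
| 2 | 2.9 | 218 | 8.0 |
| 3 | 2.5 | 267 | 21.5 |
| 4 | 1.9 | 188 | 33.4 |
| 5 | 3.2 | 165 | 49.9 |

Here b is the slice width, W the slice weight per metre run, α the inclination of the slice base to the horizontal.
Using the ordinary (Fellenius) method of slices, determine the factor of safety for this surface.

FS = 1.74

Ordinary method of slices: FS = Σ[c'·Δl_i + (W_i cosα_i)·tanφ'] / Σ W_i sinα_i, with Δl_i = b_i / cosα_i.
Slice 1: Δl = 2.7/cos(-5.5°) = 2.712 m; N'_1 = 75·cos(-5.5°) = 74.7; c'Δl = 5.70; W sinα = -7.2
Slice 2: Δl = 2.9/cos8.0° = 2.928 m; N'_2 = 218·cos8.0° = 215.9; c'Δl = 6.15; W sinα = 30.3
Slice 3: Δl = 2.5/cos21.5° = 2.687 m; N'_3 = 267·cos21.5° = 248.4; c'Δl = 5.64; W sinα = 97.9
Slice 4: Δl = 1.9/cos33.4° = 2.276 m; N'_4 = 188·cos33.4° = 157.0; c'Δl = 4.78; W sinα = 103.5
Slice 5: Δl = 3.2/cos49.9° = 4.968 m; N'_5 = 165·cos49.9° = 106.3; c'Δl = 10.43; W sinα = 126.2
Σc'Δl = 32.7 kN/m; ΣN' = 802.2 kN/m; ΣW sinα = 350.7 kN/m
Resisting = 32.7 + 802.2·tan35.8° = 32.7 + 578.6 = 611.3 kN/m
FS = 611.3 / 350.7 = 1.743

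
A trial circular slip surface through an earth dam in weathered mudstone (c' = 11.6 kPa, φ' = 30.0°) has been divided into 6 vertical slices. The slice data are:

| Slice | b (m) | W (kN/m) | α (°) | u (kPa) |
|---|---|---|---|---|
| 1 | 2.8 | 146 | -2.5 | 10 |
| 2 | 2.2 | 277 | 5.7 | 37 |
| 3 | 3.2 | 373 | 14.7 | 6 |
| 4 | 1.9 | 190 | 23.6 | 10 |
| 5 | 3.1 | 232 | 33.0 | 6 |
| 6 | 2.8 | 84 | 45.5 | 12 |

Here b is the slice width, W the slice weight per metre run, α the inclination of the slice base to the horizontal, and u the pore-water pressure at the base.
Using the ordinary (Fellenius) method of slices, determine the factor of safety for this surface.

FS = 2.07

Ordinary method of slices: FS = Σ[c'·Δl_i + (W_i cosα_i − u_i·Δl_i)·tanφ'] / Σ W_i sinα_i, with Δl_i = b_i / cosα_i.
Slice 1: Δl = 2.8/cos(-2.5°) = 2.803 m; N'_1 = 146·cos(-2.5°) − 10·2.803 = 117.8; c'Δl = 32.51; W sinα = -6.4
Slice 2: Δl = 2.2/cos5.7° = 2.211 m; N'_2 = 277·cos5.7° − 37·2.211 = 193.8; c'Δl = 25.65; W sinα = 27.5
Slice 3: Δl = 3.2/cos14.7° = 3.308 m; N'_3 = 373·cos14.7° − 6·3.308 = 340.9; c'Δl = 38.38; W sinα = 94.7
Slice 4: Δl = 1.9/cos23.6° = 2.073 m; N'_4 = 190·cos23.6° − 10·2.073 = 153.4; c'Δl = 24.05; W sinα = 76.1
Slice 5: Δl = 3.1/cos33.0° = 3.696 m; N'_5 = 232·cos33.0° − 6·3.696 = 172.4; c'Δl = 42.88; W sinα = 126.4
Slice 6: Δl = 2.8/cos45.5° = 3.995 m; N'_6 = 84·cos45.5° − 12·3.995 = 10.9; c'Δl = 46.34; W sinα = 59.9
Σc'Δl = 209.8 kN/m; ΣN' = 989.3 kN/m; ΣW sinα = 378.1 kN/m
Resisting = 209.8 + 989.3·tan30.0° = 209.8 + 571.2 = 781.0 kN/m
FS = 781.0 / 378.1 = 2.065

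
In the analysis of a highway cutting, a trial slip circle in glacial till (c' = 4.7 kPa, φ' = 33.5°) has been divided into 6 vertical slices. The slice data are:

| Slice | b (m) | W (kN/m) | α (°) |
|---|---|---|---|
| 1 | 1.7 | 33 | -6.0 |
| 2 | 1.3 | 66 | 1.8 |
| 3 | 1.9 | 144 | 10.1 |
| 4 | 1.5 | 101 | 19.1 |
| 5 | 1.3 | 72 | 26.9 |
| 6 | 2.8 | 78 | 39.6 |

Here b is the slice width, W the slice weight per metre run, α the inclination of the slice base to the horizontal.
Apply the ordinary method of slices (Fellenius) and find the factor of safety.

Ordinary method of slices: FS = Σ[c'·Δl_i + (W_i cosα_i)·tanφ'] / Σ W_i sinα_i, with Δl_i = b_i / cosα_i.
Slice 1: Δl = 1.7/cos(-6.0°) = 1.709 m; N'_1 = 33·cos(-6.0°) = 32.8; c'Δl = 8.03; W sinα = -3.4
Slice 2: Δl = 1.3/cos1.8° = 1.301 m; N'_2 = 66·cos1.8° = 66.0; c'Δl = 6.11; W sinα = 2.1
Slice 3: Δl = 1.9/cos10.1° = 1.930 m; N'_3 = 144·cos10.1° = 141.8; c'Δl = 9.07; W sinα = 25.3
Slice 4: Δl = 1.5/cos19.1° = 1.587 m; N'_4 = 101·cos19.1° = 95.4; c'Δl = 7.46; W sinα = 33.0
Slice 5: Δl = 1.3/cos26.9° = 1.458 m; N'_5 = 72·cos26.9° = 64.2; c'Δl = 6.85; W sinα = 32.6
Slice 6: Δl = 2.8/cos39.6° = 3.634 m; N'_6 = 78·cos39.6° = 60.1; c'Δl = 17.08; W sinα = 49.7
Σc'Δl = 54.6 kN/m; ΣN' = 460.3 kN/m; ΣW sinα = 139.2 kN/m
Resisting = 54.6 + 460.3·tan33.5° = 54.6 + 304.7 = 359.3 kN/m
FS = 359.3 / 139.2 = 2.581

FS = 2.58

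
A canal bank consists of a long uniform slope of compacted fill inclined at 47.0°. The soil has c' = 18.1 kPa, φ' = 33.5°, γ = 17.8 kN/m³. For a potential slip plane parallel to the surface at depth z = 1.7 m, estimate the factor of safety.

FS = 1.82

For an infinite slope with a slip plane parallel to the surface (no pore pressure): FS = [c' + γz cos²β tanφ'] / [γz sinβ cosβ].
γz = 17.8·1.7 = 30.26 kN/m²
Numerator = 18.1 + 30.26·cos²47.0°·tan33.5° = 18.1 + 30.26·0.4651·0.6619 = 27.416 kPa
Denominator = 30.26·sin47.0°·cos47.0° = 30.26·0.7314·0.6820 = 15.093 kPa
FS = 27.416 / 15.093 = 1.816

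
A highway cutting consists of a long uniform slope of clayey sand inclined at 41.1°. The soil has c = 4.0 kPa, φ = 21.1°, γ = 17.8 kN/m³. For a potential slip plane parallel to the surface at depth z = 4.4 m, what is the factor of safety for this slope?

For an infinite slope with a slip plane parallel to the surface (no pore pressure): FS = [c + γz cos²β tanφ] / [γz sinβ cosβ].
γz = 17.8·4.4 = 78.32 kN/m²
Numerator = 4.0 + 78.32·cos²41.1°·tan21.1° = 4.0 + 78.32·0.5679·0.3859 = 21.161 kPa
Denominator = 78.32·sin41.1°·cos41.1° = 78.32·0.6574·0.7536 = 38.798 kPa
FS = 21.161 / 38.798 = 0.545

FS = 0.55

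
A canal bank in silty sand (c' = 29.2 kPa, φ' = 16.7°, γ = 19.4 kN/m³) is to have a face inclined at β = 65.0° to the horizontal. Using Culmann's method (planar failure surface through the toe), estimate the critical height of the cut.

Culmann's analysis gives the critical failure plane at α_cr = (β + φ')/2 = (65.0 + 16.7)/2 = 40.9°, and the critical height
H_c = (4c'/γ) · sinβ cosφ' / [1 − cos(β − φ')]
    = (4·29.2/19.4) · sin65.0°·cos16.7° / [1 − cos(48.3°)]
    = 6.021 · 0.9063·0.9578 / [1 − 0.6652]
    = 6.021 · 0.8681 / 0.3348
    = 15.61 m

H_c = 15.61 m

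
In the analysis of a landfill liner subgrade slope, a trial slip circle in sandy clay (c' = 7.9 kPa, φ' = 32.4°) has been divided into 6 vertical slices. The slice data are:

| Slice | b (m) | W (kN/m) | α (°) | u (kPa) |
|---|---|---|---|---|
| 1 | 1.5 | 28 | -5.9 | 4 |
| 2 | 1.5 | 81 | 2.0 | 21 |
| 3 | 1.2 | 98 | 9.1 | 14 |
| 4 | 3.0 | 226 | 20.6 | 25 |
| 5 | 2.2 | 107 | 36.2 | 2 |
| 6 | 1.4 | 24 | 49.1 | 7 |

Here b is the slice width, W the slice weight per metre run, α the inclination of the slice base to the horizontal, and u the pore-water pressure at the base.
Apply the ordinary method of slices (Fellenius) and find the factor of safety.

Ordinary method of slices: FS = Σ[c'·Δl_i + (W_i cosα_i − u_i·Δl_i)·tanφ'] / Σ W_i sinα_i, with Δl_i = b_i / cosα_i.
Slice 1: Δl = 1.5/cos(-5.9°) = 1.508 m; N'_1 = 28·cos(-5.9°) − 4·1.508 = 21.8; c'Δl = 11.91; W sinα = -2.9
Slice 2: Δl = 1.5/cos2.0° = 1.501 m; N'_2 = 81·cos2.0° − 21·1.501 = 49.4; c'Δl = 11.86; W sinα = 2.8
Slice 3: Δl = 1.2/cos9.1° = 1.215 m; N'_3 = 98·cos9.1° − 14·1.215 = 79.8; c'Δl = 9.60; W sinα = 15.5
Slice 4: Δl = 3.0/cos20.6° = 3.205 m; N'_4 = 226·cos20.6° − 25·3.205 = 131.4; c'Δl = 25.32; W sinα = 79.5
Slice 5: Δl = 2.2/cos36.2° = 2.726 m; N'_5 = 107·cos36.2° − 2·2.726 = 80.9; c'Δl = 21.54; W sinα = 63.2
Slice 6: Δl = 1.4/cos49.1° = 2.138 m; N'_6 = 24·cos49.1° − 7·2.138 = 0.7; c'Δl = 16.89; W sinα = 18.1
Σc'Δl = 97.1 kN/m; ΣN' = 364.1 kN/m; ΣW sinα = 176.3 kN/m
Resisting = 97.1 + 364.1·tan32.4° = 97.1 + 231.0 = 328.2 kN/m
FS = 328.2 / 176.3 = 1.861

FS = 1.86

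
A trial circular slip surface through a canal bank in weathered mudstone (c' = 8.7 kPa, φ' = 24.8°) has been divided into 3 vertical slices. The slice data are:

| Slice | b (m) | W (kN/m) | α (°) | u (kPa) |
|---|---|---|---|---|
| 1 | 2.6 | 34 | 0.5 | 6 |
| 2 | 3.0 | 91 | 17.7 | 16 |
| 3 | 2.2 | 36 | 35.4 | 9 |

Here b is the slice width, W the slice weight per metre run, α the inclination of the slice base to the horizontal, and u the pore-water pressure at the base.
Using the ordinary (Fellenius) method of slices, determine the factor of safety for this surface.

Ordinary method of slices: FS = Σ[c'·Δl_i + (W_i cosα_i − u_i·Δl_i)·tanφ'] / Σ W_i sinα_i, with Δl_i = b_i / cosα_i.
Slice 1: Δl = 2.6/cos0.5° = 2.600 m; N'_1 = 34·cos0.5° − 6·2.600 = 18.4; c'Δl = 22.62; W sinα = 0.3
Slice 2: Δl = 3.0/cos17.7° = 3.149 m; N'_2 = 91·cos17.7° − 16·3.149 = 36.3; c'Δl = 27.40; W sinα = 27.7
Slice 3: Δl = 2.2/cos35.4° = 2.699 m; N'_3 = 36·cos35.4° − 9·2.699 = 5.1; c'Δl = 23.48; W sinα = 20.9
Σc'Δl = 73.5 kN/m; ΣN' = 59.8 kN/m; ΣW sinα = 48.8 kN/m
Resisting = 73.5 + 59.8·tan24.8° = 73.5 + 27.6 = 101.1 kN/m
FS = 101.1 / 48.8 = 2.071

FS = 2.07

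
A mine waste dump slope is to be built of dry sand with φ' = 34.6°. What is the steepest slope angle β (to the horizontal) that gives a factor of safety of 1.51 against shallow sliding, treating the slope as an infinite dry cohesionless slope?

For an infinite dry cohesionless slope FS = tanφ'/tanβ, so tanβ = tanφ' / FS.
tanβ = tan34.6° / 1.51 = 0.6899 / 1.51 = 0.4569
β = arctan(0.4569) = 24.55°

β = 24.6°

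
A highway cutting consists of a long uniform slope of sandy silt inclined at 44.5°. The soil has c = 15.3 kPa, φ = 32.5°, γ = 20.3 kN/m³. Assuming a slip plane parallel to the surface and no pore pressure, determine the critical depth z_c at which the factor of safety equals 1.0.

Setting FS = 1.00 in FS = [c + γz cos²β tanφ] / [γz sinβ cosβ] and solving for z:
z = c / [γ cosβ (FS·sinβ − cosβ·tanφ)]
  = 15.3 / [20.3·cos44.5°·(1.00·sin44.5° − cos44.5°·tan32.5°)]
  = 15.3 / [20.3·0.7133·(1.00·0.7009 − 0.7133·0.6371)]
  = 15.3 / 3.5693 = 4.287 m

z_c = 4.29 m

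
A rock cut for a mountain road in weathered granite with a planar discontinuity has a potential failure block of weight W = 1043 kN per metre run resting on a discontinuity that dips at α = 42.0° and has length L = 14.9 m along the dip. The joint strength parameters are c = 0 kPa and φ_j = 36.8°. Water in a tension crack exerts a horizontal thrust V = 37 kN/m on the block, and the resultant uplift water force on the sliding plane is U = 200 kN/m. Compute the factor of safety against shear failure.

Resolving the block weight along and normal to the plane and applying the Mohr–Coulomb strength on the joint:
N' = W cosα − U − V sinα = 1043·cos42.0° − 200 − 37·sin42.0° = 550.3 kN/m
Driving force T = W sinα + V cosα = 1043·sin42.0° + 37·cos42.0° = 725.4 kN/m
Resisting force R = c·L + N'·tanφ_j = 0·14.9 + 550.3·tan36.8° = 0.0 + 411.7 = 411.7 kN/m
FS = R / T = 411.7 / 725.4 = 0.568

FS = 0.57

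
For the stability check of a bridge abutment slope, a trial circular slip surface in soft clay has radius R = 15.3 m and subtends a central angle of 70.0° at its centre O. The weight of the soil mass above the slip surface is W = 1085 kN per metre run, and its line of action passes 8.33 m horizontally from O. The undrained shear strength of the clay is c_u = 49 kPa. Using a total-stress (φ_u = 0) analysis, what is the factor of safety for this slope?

Taking moments about the centre O, the resisting moment is provided by the undrained shear strength acting along the arc:
Arc length L_a = R·θ = 15.3·(70.0°·π/180) = 15.3·1.2217 = 18.69 m
M_R = c_u·L_a·R = 49·18.69·15.3 = 14013.7 kN·m/m
M_D = W·d = 1085·8.33 = 9038.0 kN·m/m
FS = M_R / M_D = 14013.7 / 9038.0 = 1.551

FS = 1.55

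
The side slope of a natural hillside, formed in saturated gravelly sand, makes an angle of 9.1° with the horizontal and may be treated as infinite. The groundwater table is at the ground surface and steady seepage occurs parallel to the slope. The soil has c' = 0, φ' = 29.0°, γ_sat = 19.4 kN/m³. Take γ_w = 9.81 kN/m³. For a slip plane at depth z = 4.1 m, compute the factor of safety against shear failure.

FS = 1.71

With seepage parallel to the slope and the water table at the surface, the effective normal stress on the slip plane uses the buoyant unit weight γ' = γ_sat − γ_w while the driving shear stress uses γ_sat:
FS = [c' + γ' z cos²β tanφ'] / [γ_sat z sinβ cosβ]
(For c' = 0 this reduces to FS = (γ'/γ_sat)·tanφ'/tanβ.)
γ' = 19.4 − 9.81 = 9.59 kN/m³
Numerator = 0.0 + 9.59·4.1·cos²9.1°·tan29.0° = 0.0 + 9.59·4.1·0.9750·0.5543 = 21.250 kPa
Denominator = 19.4·4.1·sin9.1°·cos9.1° = 19.4·4.1·0.1582·0.9874 = 12.422 kPa
FS = 21.250 / 12.422 = 1.711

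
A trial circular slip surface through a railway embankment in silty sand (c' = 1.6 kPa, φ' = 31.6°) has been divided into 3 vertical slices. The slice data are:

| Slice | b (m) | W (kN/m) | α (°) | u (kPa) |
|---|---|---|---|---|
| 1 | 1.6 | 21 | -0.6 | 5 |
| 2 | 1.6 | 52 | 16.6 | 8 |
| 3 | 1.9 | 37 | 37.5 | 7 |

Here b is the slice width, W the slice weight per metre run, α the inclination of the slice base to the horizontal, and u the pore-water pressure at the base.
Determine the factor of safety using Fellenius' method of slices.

FS = 1.27

Ordinary method of slices: FS = Σ[c'·Δl_i + (W_i cosα_i − u_i·Δl_i)·tanφ'] / Σ W_i sinα_i, with Δl_i = b_i / cosα_i.
Slice 1: Δl = 1.6/cos(-0.6°) = 1.600 m; N'_1 = 21·cos(-0.6°) − 5·1.600 = 13.0; c'Δl = 2.56; W sinα = -0.2
Slice 2: Δl = 1.6/cos16.6° = 1.670 m; N'_2 = 52·cos16.6° − 8·1.670 = 36.5; c'Δl = 2.67; W sinα = 14.9
Slice 3: Δl = 1.9/cos37.5° = 2.395 m; N'_3 = 37·cos37.5° − 7·2.395 = 12.6; c'Δl = 3.83; W sinα = 22.5
Σc'Δl = 9.1 kN/m; ΣN' = 62.1 kN/m; ΣW sinα = 37.2 kN/m
Resisting = 9.1 + 62.1·tan31.6° = 9.1 + 38.2 = 47.2 kN/m
FS = 47.2 / 37.2 = 1.271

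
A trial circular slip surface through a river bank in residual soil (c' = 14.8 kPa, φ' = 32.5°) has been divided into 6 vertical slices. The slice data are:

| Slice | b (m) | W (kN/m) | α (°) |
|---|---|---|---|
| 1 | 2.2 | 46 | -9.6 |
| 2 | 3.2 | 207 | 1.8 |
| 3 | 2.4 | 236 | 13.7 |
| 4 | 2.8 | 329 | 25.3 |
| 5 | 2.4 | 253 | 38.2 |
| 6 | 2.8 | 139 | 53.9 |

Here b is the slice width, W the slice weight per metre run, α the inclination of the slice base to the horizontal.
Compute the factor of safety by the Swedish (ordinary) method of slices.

Ordinary method of slices: FS = Σ[c'·Δl_i + (W_i cosα_i)·tanφ'] / Σ W_i sinα_i, with Δl_i = b_i / cosα_i.
Slice 1: Δl = 2.2/cos(-9.6°) = 2.231 m; N'_1 = 46·cos(-9.6°) = 45.4; c'Δl = 33.02; W sinα = -7.7
Slice 2: Δl = 3.2/cos1.8° = 3.202 m; N'_2 = 207·cos1.8° = 206.9; c'Δl = 47.38; W sinα = 6.5
Slice 3: Δl = 2.4/cos13.7° = 2.470 m; N'_3 = 236·cos13.7° = 229.3; c'Δl = 36.56; W sinα = 55.9
Slice 4: Δl = 2.8/cos25.3° = 3.097 m; N'_4 = 329·cos25.3° = 297.4; c'Δl = 45.84; W sinα = 140.6
Slice 5: Δl = 2.4/cos38.2° = 3.054 m; N'_5 = 253·cos38.2° = 198.8; c'Δl = 45.20; W sinα = 156.5
Slice 6: Δl = 2.8/cos53.9° = 4.752 m; N'_6 = 139·cos53.9° = 81.9; c'Δl = 70.33; W sinα = 112.3
Σc'Δl = 278.3 kN/m; ΣN' = 1059.7 kN/m; ΣW sinα = 464.1 kN/m
Resisting = 278.3 + 1059.7·tan32.5° = 278.3 + 675.1 = 953.4 kN/m
FS = 953.4 / 464.1 = 2.054

FS = 2.05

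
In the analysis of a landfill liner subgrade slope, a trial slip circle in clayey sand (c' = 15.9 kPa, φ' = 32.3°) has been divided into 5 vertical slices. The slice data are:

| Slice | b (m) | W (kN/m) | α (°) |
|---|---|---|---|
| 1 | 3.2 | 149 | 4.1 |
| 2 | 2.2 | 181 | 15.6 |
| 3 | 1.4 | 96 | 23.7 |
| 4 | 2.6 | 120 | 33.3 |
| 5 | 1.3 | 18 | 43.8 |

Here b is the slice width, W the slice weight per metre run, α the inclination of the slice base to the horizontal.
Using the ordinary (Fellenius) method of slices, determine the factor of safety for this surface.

Ordinary method of slices: FS = Σ[c'·Δl_i + (W_i cosα_i)·tanφ'] / Σ W_i sinα_i, with Δl_i = b_i / cosα_i.
Slice 1: Δl = 3.2/cos4.1° = 3.208 m; N'_1 = 149·cos4.1° = 148.6; c'Δl = 51.01; W sinα = 10.7
Slice 2: Δl = 2.2/cos15.6° = 2.284 m; N'_2 = 181·cos15.6° = 174.3; c'Δl = 36.32; W sinα = 48.7
Slice 3: Δl = 1.4/cos23.7° = 1.529 m; N'_3 = 96·cos23.7° = 87.9; c'Δl = 24.31; W sinα = 38.6
Slice 4: Δl = 2.6/cos33.3° = 3.111 m; N'_4 = 120·cos33.3° = 100.3; c'Δl = 49.46; W sinα = 65.9
Slice 5: Δl = 1.3/cos43.8° = 1.801 m; N'_5 = 18·cos43.8° = 13.0; c'Δl = 28.64; W sinα = 12.5
Σc'Δl = 189.7 kN/m; ΣN' = 524.1 kN/m; ΣW sinα = 176.3 kN/m
Resisting = 189.7 + 524.1·tan32.3° = 189.7 + 331.3 = 521.1 kN/m
FS = 521.1 / 176.3 = 2.956

FS = 2.96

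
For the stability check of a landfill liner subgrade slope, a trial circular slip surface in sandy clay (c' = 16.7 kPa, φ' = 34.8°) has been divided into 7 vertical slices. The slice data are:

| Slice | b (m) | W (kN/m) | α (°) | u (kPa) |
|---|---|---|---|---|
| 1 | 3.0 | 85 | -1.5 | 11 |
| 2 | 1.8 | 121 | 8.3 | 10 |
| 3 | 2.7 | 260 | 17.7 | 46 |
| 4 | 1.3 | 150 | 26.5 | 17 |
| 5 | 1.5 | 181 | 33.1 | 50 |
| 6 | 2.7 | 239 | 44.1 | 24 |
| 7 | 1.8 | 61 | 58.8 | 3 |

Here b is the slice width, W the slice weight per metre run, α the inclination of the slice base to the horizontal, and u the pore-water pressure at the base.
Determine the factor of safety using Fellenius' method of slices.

Ordinary method of slices: FS = Σ[c'·Δl_i + (W_i cosα_i − u_i·Δl_i)·tanφ'] / Σ W_i sinα_i, with Δl_i = b_i / cosα_i.
Slice 1: Δl = 3.0/cos(-1.5°) = 3.001 m; N'_1 = 85·cos(-1.5°) − 11·3.001 = 52.0; c'Δl = 50.12; W sinα = -2.2
Slice 2: Δl = 1.8/cos8.3° = 1.819 m; N'_2 = 121·cos8.3° − 10·1.819 = 101.5; c'Δl = 30.38; W sinα = 17.5
Slice 3: Δl = 2.7/cos17.7° = 2.834 m; N'_3 = 260·cos17.7° − 46·2.834 = 117.3; c'Δl = 47.33; W sinα = 79.0
Slice 4: Δl = 1.3/cos26.5° = 1.453 m; N'_4 = 150·cos26.5° − 17·1.453 = 109.5; c'Δl = 24.26; W sinα = 66.9
Slice 5: Δl = 1.5/cos33.1° = 1.791 m; N'_5 = 181·cos33.1° − 50·1.791 = 62.1; c'Δl = 29.90; W sinα = 98.8
Slice 6: Δl = 2.7/cos44.1° = 3.760 m; N'_6 = 239·cos44.1° − 24·3.760 = 81.4; c'Δl = 62.79; W sinα = 166.3
Slice 7: Δl = 1.8/cos58.8° = 3.475 m; N'_7 = 61·cos58.8° − 3·3.475 = 21.2; c'Δl = 58.03; W sinα = 52.2
Σc'Δl = 302.8 kN/m; ΣN' = 545.0 kN/m; ΣW sinα = 478.6 kN/m
Resisting = 302.8 + 545.0·tan34.8° = 302.8 + 378.8 = 681.6 kN/m
FS = 681.6 / 478.6 = 1.424

FS = 1.42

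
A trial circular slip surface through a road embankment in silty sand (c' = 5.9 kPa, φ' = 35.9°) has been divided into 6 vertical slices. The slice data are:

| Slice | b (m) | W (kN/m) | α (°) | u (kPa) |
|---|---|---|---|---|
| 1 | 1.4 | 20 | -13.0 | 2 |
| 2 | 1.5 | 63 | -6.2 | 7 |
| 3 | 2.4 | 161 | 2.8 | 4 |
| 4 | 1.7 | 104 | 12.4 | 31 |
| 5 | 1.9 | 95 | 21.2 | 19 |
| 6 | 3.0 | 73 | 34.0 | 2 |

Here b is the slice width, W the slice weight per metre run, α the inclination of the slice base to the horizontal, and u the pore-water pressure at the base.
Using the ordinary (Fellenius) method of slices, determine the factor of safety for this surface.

Ordinary method of slices: FS = Σ[c'·Δl_i + (W_i cosα_i − u_i·Δl_i)·tanφ'] / Σ W_i sinα_i, with Δl_i = b_i / cosα_i.
Slice 1: Δl = 1.4/cos(-13.0°) = 1.437 m; N'_1 = 20·cos(-13.0°) − 2·1.437 = 16.6; c'Δl = 8.48; W sinα = -4.5
Slice 2: Δl = 1.5/cos(-6.2°) = 1.509 m; N'_2 = 63·cos(-6.2°) − 7·1.509 = 52.1; c'Δl = 8.90; W sinα = -6.8
Slice 3: Δl = 2.4/cos2.8° = 2.403 m; N'_3 = 161·cos2.8° − 4·2.403 = 151.2; c'Δl = 14.18; W sinα = 7.9
Slice 4: Δl = 1.7/cos12.4° = 1.741 m; N'_4 = 104·cos12.4° − 31·1.741 = 47.6; c'Δl = 10.27; W sinα = 22.3
Slice 5: Δl = 1.9/cos21.2° = 2.038 m; N'_5 = 95·cos21.2° − 19·2.038 = 49.9; c'Δl = 12.02; W sinα = 34.4
Slice 6: Δl = 3.0/cos34.0° = 3.619 m; N'_6 = 73·cos34.0° − 2·3.619 = 53.3; c'Δl = 21.35; W sinα = 40.8
Σc'Δl = 75.2 kN/m; ΣN' = 370.6 kN/m; ΣW sinα = 94.1 kN/m
Resisting = 75.2 + 370.6·tan35.9° = 75.2 + 268.3 = 343.5 kN/m
FS = 343.5 / 94.1 = 3.651

FS = 3.65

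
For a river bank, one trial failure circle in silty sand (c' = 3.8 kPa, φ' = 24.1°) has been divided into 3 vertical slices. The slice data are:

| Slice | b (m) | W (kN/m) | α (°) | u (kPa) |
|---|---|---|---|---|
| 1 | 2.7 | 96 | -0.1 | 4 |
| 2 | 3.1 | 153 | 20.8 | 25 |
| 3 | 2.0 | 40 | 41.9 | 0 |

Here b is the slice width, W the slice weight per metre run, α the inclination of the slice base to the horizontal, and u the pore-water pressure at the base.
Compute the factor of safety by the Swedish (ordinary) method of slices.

FS = 1.38

Ordinary method of slices: FS = Σ[c'·Δl_i + (W_i cosα_i − u_i·Δl_i)·tanφ'] / Σ W_i sinα_i, with Δl_i = b_i / cosα_i.
Slice 1: Δl = 2.7/cos(-0.1°) = 2.700 m; N'_1 = 96·cos(-0.1°) − 4·2.700 = 85.2; c'Δl = 10.26; W sinα = -0.2
Slice 2: Δl = 3.1/cos20.8° = 3.316 m; N'_2 = 153·cos20.8° − 25·3.316 = 60.1; c'Δl = 12.60; W sinα = 54.3
Slice 3: Δl = 2.0/cos41.9° = 2.687 m; N'_3 = 40·cos41.9° − 0·2.687 = 29.8; c'Δl = 10.21; W sinα = 26.7
Σc'Δl = 33.1 kN/m; ΣN' = 175.1 kN/m; ΣW sinα = 80.9 kN/m
Resisting = 33.1 + 175.1·tan24.1° = 33.1 + 78.3 = 111.4 kN/m
FS = 111.4 / 80.9 = 1.377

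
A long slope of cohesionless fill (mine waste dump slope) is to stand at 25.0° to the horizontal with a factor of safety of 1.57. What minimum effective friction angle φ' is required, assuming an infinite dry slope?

φ' = 36.2°

FS = tanφ'/tanβ ⇒ tanφ' = FS · tanβ = 1.57 · tan25.0° = 0.7321
φ' = arctan(0.7321) = 36.21°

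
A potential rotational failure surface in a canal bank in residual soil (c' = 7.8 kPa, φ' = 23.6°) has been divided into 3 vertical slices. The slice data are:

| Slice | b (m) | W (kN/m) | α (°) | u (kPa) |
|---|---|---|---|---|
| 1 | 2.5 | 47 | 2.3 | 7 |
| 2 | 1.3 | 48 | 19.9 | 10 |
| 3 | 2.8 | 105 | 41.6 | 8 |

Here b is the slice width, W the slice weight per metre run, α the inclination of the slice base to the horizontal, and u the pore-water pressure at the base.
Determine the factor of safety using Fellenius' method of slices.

FS = 1.22

Ordinary method of slices: FS = Σ[c'·Δl_i + (W_i cosα_i − u_i·Δl_i)·tanφ'] / Σ W_i sinα_i, with Δl_i = b_i / cosα_i.
Slice 1: Δl = 2.5/cos2.3° = 2.502 m; N'_1 = 47·cos2.3° − 7·2.502 = 29.4; c'Δl = 19.52; W sinα = 1.9
Slice 2: Δl = 1.3/cos19.9° = 1.383 m; N'_2 = 48·cos19.9° − 10·1.383 = 31.3; c'Δl = 10.78; W sinα = 16.3
Slice 3: Δl = 2.8/cos41.6° = 3.744 m; N'_3 = 105·cos41.6° − 8·3.744 = 48.6; c'Δl = 29.21; W sinα = 69.7
Σc'Δl = 59.5 kN/m; ΣN' = 109.3 kN/m; ΣW sinα = 87.9 kN/m
Resisting = 59.5 + 109.3·tan23.6° = 59.5 + 47.8 = 107.3 kN/m
FS = 107.3 / 87.9 = 1.220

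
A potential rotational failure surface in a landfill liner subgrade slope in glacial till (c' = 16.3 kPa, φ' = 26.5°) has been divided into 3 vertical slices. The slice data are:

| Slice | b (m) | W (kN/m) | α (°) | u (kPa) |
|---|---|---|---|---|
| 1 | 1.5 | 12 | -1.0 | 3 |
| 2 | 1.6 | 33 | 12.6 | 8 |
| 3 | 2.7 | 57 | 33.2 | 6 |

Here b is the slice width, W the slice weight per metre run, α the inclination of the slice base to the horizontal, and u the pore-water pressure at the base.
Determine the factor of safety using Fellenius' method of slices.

FS = 3.43

Ordinary method of slices: FS = Σ[c'·Δl_i + (W_i cosα_i − u_i·Δl_i)·tanφ'] / Σ W_i sinα_i, with Δl_i = b_i / cosα_i.
Slice 1: Δl = 1.5/cos(-1.0°) = 1.500 m; N'_1 = 12·cos(-1.0°) − 3·1.500 = 7.5; c'Δl = 24.45; W sinα = -0.2
Slice 2: Δl = 1.6/cos12.6° = 1.639 m; N'_2 = 33·cos12.6° − 8·1.639 = 19.1; c'Δl = 26.72; W sinα = 7.2
Slice 3: Δl = 2.7/cos33.2° = 3.227 m; N'_3 = 57·cos33.2° − 6·3.227 = 28.3; c'Δl = 52.60; W sinα = 31.2
Σc'Δl = 103.8 kN/m; ΣN' = 54.9 kN/m; ΣW sinα = 38.2 kN/m
Resisting = 103.8 + 54.9·tan26.5° = 103.8 + 27.4 = 131.2 kN/m
FS = 131.2 / 38.2 = 3.433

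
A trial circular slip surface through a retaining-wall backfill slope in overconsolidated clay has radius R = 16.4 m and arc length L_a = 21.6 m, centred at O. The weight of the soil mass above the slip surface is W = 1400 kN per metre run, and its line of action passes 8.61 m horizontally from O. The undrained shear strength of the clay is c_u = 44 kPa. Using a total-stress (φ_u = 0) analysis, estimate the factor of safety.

Taking moments about the centre O, the resisting moment is provided by the undrained shear strength acting along the arc:
M_R = c_u·L_a·R = 44·21.60·16.4 = 15586.6 kN·m/m
M_D = W·d = 1400·8.61 = 12054.0 kN·m/m
FS = M_R / M_D = 15586.6 / 12054.0 = 1.293

FS = 1.29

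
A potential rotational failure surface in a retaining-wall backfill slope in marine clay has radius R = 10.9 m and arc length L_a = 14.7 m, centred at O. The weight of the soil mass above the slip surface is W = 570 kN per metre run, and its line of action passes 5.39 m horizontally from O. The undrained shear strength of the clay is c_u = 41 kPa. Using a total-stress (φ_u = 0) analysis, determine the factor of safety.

Taking moments about the centre O, the resisting moment is provided by the undrained shear strength acting along the arc:
M_R = c_u·L_a·R = 41·14.70·10.9 = 6569.4 kN·m/m
M_D = W·d = 570·5.39 = 3072.3 kN·m/m
FS = M_R / M_D = 6569.4 / 3072.3 = 2.138

FS = 2.14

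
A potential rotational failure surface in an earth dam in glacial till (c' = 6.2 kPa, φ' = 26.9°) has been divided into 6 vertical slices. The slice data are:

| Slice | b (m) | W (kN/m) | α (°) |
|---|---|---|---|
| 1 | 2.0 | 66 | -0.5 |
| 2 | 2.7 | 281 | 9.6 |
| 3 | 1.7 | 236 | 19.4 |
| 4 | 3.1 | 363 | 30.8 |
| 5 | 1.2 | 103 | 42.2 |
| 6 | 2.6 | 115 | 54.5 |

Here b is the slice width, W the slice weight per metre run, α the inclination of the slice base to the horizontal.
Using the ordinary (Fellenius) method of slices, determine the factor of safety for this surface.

FS = 1.31

Ordinary method of slices: FS = Σ[c'·Δl_i + (W_i cosα_i)·tanφ'] / Σ W_i sinα_i, with Δl_i = b_i / cosα_i.
Slice 1: Δl = 2.0/cos(-0.5°) = 2.000 m; N'_1 = 66·cos(-0.5°) = 66.0; c'Δl = 12.40; W sinα = -0.6
Slice 2: Δl = 2.7/cos9.6° = 2.738 m; N'_2 = 281·cos9.6° = 277.1; c'Δl = 16.98; W sinα = 46.9
Slice 3: Δl = 1.7/cos19.4° = 1.802 m; N'_3 = 236·cos19.4° = 222.6; c'Δl = 11.17; W sinα = 78.4
Slice 4: Δl = 3.1/cos30.8° = 3.609 m; N'_4 = 363·cos30.8° = 311.8; c'Δl = 22.38; W sinα = 185.9
Slice 5: Δl = 1.2/cos42.2° = 1.620 m; N'_5 = 103·cos42.2° = 76.3; c'Δl = 10.04; W sinα = 69.2
Slice 6: Δl = 2.6/cos54.5° = 4.477 m; N'_6 = 115·cos54.5° = 66.8; c'Δl = 27.76; W sinα = 93.6
Σc'Δl = 100.7 kN/m; ΣN' = 1020.5 kN/m; ΣW sinα = 473.4 kN/m
Resisting = 100.7 + 1020.5·tan26.9° = 100.7 + 517.8 = 618.5 kN/m
FS = 618.5 / 473.4 = 1.307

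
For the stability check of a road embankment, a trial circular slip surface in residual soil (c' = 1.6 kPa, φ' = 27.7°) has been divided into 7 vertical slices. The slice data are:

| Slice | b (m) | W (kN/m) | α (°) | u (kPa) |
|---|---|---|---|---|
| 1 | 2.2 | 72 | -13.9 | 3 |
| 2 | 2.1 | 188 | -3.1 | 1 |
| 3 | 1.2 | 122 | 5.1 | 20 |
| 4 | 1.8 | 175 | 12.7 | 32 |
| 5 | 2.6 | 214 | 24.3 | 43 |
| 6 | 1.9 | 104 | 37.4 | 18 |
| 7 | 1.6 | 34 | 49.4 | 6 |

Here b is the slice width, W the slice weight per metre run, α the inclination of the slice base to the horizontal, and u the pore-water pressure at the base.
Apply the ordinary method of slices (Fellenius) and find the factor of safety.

Ordinary method of slices: FS = Σ[c'·Δl_i + (W_i cosα_i − u_i·Δl_i)·tanφ'] / Σ W_i sinα_i, with Δl_i = b_i / cosα_i.
Slice 1: Δl = 2.2/cos(-13.9°) = 2.266 m; N'_1 = 72·cos(-13.9°) − 3·2.266 = 63.1; c'Δl = 3.63; W sinα = -17.3
Slice 2: Δl = 2.1/cos(-3.1°) = 2.103 m; N'_2 = 188·cos(-3.1°) − 1·2.103 = 185.6; c'Δl = 3.36; W sinα = -10.2
Slice 3: Δl = 1.2/cos5.1° = 1.205 m; N'_3 = 122·cos5.1° − 20·1.205 = 97.4; c'Δl = 1.93; W sinα = 10.8
Slice 4: Δl = 1.8/cos12.7° = 1.845 m; N'_4 = 175·cos12.7° − 32·1.845 = 111.7; c'Δl = 2.95; W sinα = 38.5
Slice 5: Δl = 2.6/cos24.3° = 2.853 m; N'_5 = 214·cos24.3° − 43·2.853 = 72.4; c'Δl = 4.56; W sinα = 88.1
Slice 6: Δl = 1.9/cos37.4° = 2.392 m; N'_6 = 104·cos37.4° − 18·2.392 = 39.6; c'Δl = 3.83; W sinα = 63.2
Slice 7: Δl = 1.6/cos49.4° = 2.459 m; N'_7 = 34·cos49.4° − 6·2.459 = 7.4; c'Δl = 3.93; W sinα = 25.8
Σc'Δl = 24.2 kN/m; ΣN' = 577.1 kN/m; ΣW sinα = 198.9 kN/m
Resisting = 24.2 + 577.1·tan27.7° = 24.2 + 303.0 = 327.2 kN/m
FS = 327.2 / 198.9 = 1.645

FS = 1.65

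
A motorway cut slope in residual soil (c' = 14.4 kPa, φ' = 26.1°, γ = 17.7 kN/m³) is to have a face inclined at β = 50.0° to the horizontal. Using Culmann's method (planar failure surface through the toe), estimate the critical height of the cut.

H_c = 26.11 m

Culmann's analysis gives the critical failure plane at α_cr = (β + φ')/2 = (50.0 + 26.1)/2 = 38.0°, and the critical height
H_c = (4c'/γ) · sinβ cosφ' / [1 − cos(β − φ')]
    = (4·14.4/17.7) · sin50.0°·cos26.1° / [1 − cos(23.9°)]
    = 3.254 · 0.7660·0.8980 / [1 − 0.9143]
    = 3.254 · 0.6879 / 0.0857
    = 26.11 m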